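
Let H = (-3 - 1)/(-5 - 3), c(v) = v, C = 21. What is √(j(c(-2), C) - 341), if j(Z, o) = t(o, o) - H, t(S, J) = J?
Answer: I*√1282/2 ≈ 17.903*I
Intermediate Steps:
H = ½ (H = -4/(-8) = -4*(-⅛) = ½ ≈ 0.50000)
j(Z, o) = -½ + o (j(Z, o) = o - 1*½ = o - ½ = -½ + o)
√(j(c(-2), C) - 341) = √((-½ + 21) - 341) = √(41/2 - 341) = √(-641/2) = I*√1282/2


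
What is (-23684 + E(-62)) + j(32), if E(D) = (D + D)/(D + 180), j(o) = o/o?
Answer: -1397359/59 ≈ -23684.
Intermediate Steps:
j(o) = 1
E(D) = 2*D/(180 + D) (E(D) = (2*D)/(180 + D) = 2*D/(180 + D))
(-23684 + E(-62)) + j(32) = (-23684 + 2*(-62)/(180 - 62)) + 1 = (-23684 + 2*(-62)/118) + 1 = (-23684 + 2*(-62)*(1/118)) + 1 = (-23684 - 62/59) + 1 = -1397418/59 + 1 = -1397359/59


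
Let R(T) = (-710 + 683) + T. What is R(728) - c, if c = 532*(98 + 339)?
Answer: -231783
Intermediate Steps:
R(T) = -27 + T
c = 232484 (c = 532*437 = 232484)
R(728) - c = (-27 + 728) - 1*232484 = 701 - 232484 = -231783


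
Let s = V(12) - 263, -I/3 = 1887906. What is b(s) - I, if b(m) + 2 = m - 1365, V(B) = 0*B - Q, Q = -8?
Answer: 5662096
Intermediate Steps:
V(B) = 8 (V(B) = 0*B - 1*(-8) = 0 + 8 = 8)
I = -5663718 (I = -3*1887906 = -5663718)
s = -255 (s = 8 - 263 = -255)
b(m) = -1367 + m (b(m) = -2 + (m - 1365) = -2 + (-1365 + m) = -1367 + m)
b(s) - I = (-1367 - 255) - 1*(-5663718) = -1622 + 5663718 = 5662096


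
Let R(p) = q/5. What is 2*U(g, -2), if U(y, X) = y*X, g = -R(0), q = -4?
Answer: -16/5 ≈ -3.2000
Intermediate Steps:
R(p) = -4/5
g = 4/5 (g = -1*(-4/5) = 4/5 ≈ 0.80000)
U(y, X) = X*y
2*U(g, -2) = 2*(-2*4/5) = 2*(-8/5) = -16/5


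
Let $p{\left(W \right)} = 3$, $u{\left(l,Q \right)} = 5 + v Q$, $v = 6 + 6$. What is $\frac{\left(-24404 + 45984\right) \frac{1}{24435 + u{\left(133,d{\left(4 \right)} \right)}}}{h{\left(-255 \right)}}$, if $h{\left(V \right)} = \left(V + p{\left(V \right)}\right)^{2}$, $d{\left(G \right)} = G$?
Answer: $\frac{5395}{388771488} \approx 1.3877 \cdot 10^{-5}$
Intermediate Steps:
$v = 12$
$u{\left(l,Q \right)} = 5 + 12 Q$
$h{\left(V \right)} = \left(3 + V\right)^{2}$ ($h{\left(V \right)} = \left(V + 3\right)^{2} = \left(3 + V\right)^{2}$)
$\frac{\left(-24404 + 45984\right) \frac{1}{24435 + u{\left(133,d{\left(4 \right)} \right)}}}{h{\left(-255 \right)}} = \frac{\left(-24404 + 45984\right) \frac{1}{24435 + \left(5 + 12 \cdot 4\right)}}{\left(3 - 255\right)^{2}} = \frac{21580 \frac{1}{24435 + \left(5 + 48\right)}}{\left(-252\right)^{2}} = \frac{21580 \frac{1}{24435 + 53}}{63504} = \frac{21580}{24488} \cdot \frac{1}{63504} = 21580 \cdot \frac{1}{24488} \cdot \frac{1}{63504} = \frac{5395}{6122} \cdot \frac{1}{63504} = \frac{5395}{388771488}$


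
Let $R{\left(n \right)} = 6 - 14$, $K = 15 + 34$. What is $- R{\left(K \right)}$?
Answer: $8$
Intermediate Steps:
$K = 49$
$R{\left(n \right)} = -8$ ($R{\left(n \right)} = 6 - 14 = -8$)
$- R{\left(K \right)} = \left(-1\right) \left(-8\right) = 8$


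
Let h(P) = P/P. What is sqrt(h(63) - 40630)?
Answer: I*sqrt(40629) ≈ 201.57*I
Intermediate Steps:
h(P) = 1
sqrt(h(63) - 40630) = sqrt(1 - 40630) = sqrt(-40629) = I*sqrt(40629)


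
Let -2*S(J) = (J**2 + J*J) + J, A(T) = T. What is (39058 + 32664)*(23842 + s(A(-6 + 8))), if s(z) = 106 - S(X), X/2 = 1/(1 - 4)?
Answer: 15458457826/9 ≈ 1.7176e+9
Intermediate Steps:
X = -2/3 (X = 2/(1 - 4) = 2/(-3) = 2*(-1/3) = -2/3 ≈ -0.66667)
S(J) = -J**2 - J/2 (S(J) = -((J**2 + J*J) + J)/2 = -((J**2 + J**2) + J)/2 = -(2*J**2 + J)/2 = -(J + 2*J**2)/2 = -J**2 - J/2)
s(z) = 955/9 (s(z) = 106 - (-1)*(-2)*(1/2 - 2/3)/3 = 106 - (-1)*(-2)*(-1)/(3*6) = 106 - 1*(-1/9) = 106 + 1/9 = 955/9)
(39058 + 32664)*(23842 + s(A(-6 + 8))) = (39058 + 32664)*(23842 + 955/9) = 71722*(215533/9) = 15458457826/9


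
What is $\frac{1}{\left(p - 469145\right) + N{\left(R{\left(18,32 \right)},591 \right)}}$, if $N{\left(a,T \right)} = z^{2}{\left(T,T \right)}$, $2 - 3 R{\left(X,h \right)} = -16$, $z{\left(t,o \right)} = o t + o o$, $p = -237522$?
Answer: $\frac{1}{487988161177} \approx 2.0492 \cdot 10^{-12}$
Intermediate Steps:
$z{\left(t,o \right)} = o^{2} + o t$ ($z{\left(t,o \right)} = o t + o^{2} = o^{2} + o t$)
$R{\left(X,h \right)} = 6$ ($R{\left(X,h \right)} = \frac{2}{3} - - \frac{16}{3} = \frac{2}{3} + \frac{16}{3} = 6$)
$N{\left(a,T \right)} = 4 T^{4}$ ($N{\left(a,T \right)} = \left(T \left(T + T\right)\right)^{2} = \left(T 2 T\right)^{2} = \left(2 T^{2}\right)^{2} = 4 T^{4}$)
$\frac{1}{\left(p - 469145\right) + N{\left(R{\left(18,32 \right)},591 \right)}} = \frac{1}{\left(-237522 - 469145\right) + 4 \cdot 591^{4}} = \frac{1}{\left(-237522 - 469145\right) + 4 \cdot 121997216961} = \frac{1}{-706667 + 487988867844} = \frac{1}{487988161177}$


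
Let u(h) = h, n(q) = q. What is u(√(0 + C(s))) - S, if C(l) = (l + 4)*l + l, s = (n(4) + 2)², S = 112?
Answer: -112 + 6*√41 ≈ -73.581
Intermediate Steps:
s = 36 (s = (4 + 2)² = 6² = 36)
C(l) = l + l*(4 + l) (C(l) = (4 + l)*l + l = l*(4 + l) + l = l + l*(4 + l))
u(√(0 + C(s))) - S = √(0 + 36*(5 + 36)) - 1*112 = √(0 + 36*41) - 112 = √(0 + 1476) - 112 = √1476 - 112 = 6*√41 - 112 = -112 + 6*√41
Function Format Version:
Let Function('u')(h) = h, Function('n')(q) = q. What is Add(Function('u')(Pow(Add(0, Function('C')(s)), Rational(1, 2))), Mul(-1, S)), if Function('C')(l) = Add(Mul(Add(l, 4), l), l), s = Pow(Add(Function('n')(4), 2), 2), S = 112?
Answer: Add(-112, Mul(6, Pow(41, Rational(1, 2)))) ≈ -73.581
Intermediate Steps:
s = 36 (s = Pow(Add(4, 2), 2) = Pow(6, 2) = 36)
Function('C')(l) = Add(l, Mul(l, Add(4, l))) (Function('C')(l) = Add(Mul(Add(4, l), l), l) = Add(Mul(l, Add(4, l)), l) = Add(l, Mul(l, Add(4, l))))
Add(Function('u')(Pow(Add(0, Function('C')(s)), Rational(1, 2))), Mul(-1, S)) = Add(Pow(Add(0, Mul(36, Add(5, 36))), Rational(1, 2)), Mul(-1, 112)) = Add(Pow(Add(0, Mul(36, 41)), Rational(1, 2)), -112) = Add(Pow(Add(0, 1476), Rational(1, 2)), -112) = Add(Pow(1476, Rational(1, 2)), -112) = Add(Mul(6, Pow(41, Rational(1, 2))), -112) = Add(-112, Mul(6, Pow(41, Rational(1, 2))))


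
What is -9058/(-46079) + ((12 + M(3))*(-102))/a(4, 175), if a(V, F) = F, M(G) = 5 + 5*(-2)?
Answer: -4473608/1151975 ≈ -3.8834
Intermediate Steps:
M(G) = -5 (M(G) = 5 - 10 = -5)
-9058/(-46079) + ((12 + M(3))*(-102))/a(4, 175) = -9058/(-46079) + ((12 - 5)*(-102))/175 = -9058*(-1/46079) + (7*(-102))*(1/175) = 9058/46079 - 714*1/175 = 9058/46079 - 102/25 = -4473608/1151975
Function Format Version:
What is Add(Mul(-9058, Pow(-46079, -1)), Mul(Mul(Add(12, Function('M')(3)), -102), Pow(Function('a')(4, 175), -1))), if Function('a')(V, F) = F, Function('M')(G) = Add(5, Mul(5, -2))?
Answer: Rational(-4473608, 1151975) ≈ -3.8834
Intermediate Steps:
Function('M')(G) = -5 (Function('M')(G) = Add(5, -10) = -5)
Add(Mul(-9058, Pow(-46079, -1)), Mul(Mul(Add(12, Function('M')(3)), -102), Pow(Function('a')(4, 175), -1))) = Add(Mul(-9058, Pow(-46079, -1)), Mul(Mul(Add(12, -5), -102), Pow(175, -1))) = Add(Mul(-9058, Rational(-1, 46079)), Mul(Mul(7, -102), Rational(1, 175))) = Add(Rational(9058, 46079), Mul(-714, Rational(1, 175))) = Add(Rational(9058, 46079), Rational(-102, 25)) = Rational(-4473608, 1151975)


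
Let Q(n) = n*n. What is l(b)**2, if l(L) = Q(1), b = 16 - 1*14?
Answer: 1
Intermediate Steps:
b = 2 (b = 16 - 14 = 2)
Q(n) = n**2
l(L) = 1 (l(L) = 1**2 = 1)
l(b)**2 = 1**2 = 1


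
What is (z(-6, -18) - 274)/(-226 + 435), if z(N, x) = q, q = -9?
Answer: -283/209 ≈ -1.3541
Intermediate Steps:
z(N, x) = -9
(z(-6, -18) - 274)/(-226 + 435) = (-9 - 274)/(-226 + 435) = -283/209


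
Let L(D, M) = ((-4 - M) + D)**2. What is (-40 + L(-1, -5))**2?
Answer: 1600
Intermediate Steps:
L(D, M) = (-4 + D - M)**2
(-40 + L(-1, -5))**2 = (-40 + (4 - 5 - 1*(-1))**2)**2 = (-40 + (4 - 5 + 1)**2)**2 = (-40 + 0**2)**2 = (-40 + 0)**2 = (-40)**2 = 1600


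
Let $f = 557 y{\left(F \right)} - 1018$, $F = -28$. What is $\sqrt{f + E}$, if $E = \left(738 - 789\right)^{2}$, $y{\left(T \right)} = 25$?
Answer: $2 \sqrt{3877} \approx 124.53$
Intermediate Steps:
$E = 2601$ ($E = \left(-51\right)^{2} = 2601$)
$f = 12907$ ($f = 557 \cdot 25 - 1018 = 13925 - 1018 = 12907$)
$\sqrt{f + E} = \sqrt{12907 + 2601} = \sqrt{15508} = 2 \sqrt{3877}$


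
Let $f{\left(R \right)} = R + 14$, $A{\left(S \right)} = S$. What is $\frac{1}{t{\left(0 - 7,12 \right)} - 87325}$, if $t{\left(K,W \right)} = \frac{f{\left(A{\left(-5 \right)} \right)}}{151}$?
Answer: $- \frac{151}{13186066} \approx -1.1451 \cdot 10^{-5}$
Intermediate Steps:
$f{\left(R \right)} = 14 + R$
$t{\left(K,W \right)} = \frac{9}{151}$ ($t{\left(K,W \right)} = \frac{14 - 5}{151} = 9 \cdot \frac{1}{151} = \frac{9}{151}$)
$\frac{1}{t{\left(0 - 7,12 \right)} - 87325} = \frac{1}{\frac{9}{151} - 87325} = \frac{1}{- \frac{13186066}{151}} = - \frac{151}{13186066}$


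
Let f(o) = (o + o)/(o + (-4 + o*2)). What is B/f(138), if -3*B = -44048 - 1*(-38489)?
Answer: 379865/138 ≈ 2752.6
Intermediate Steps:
f(o) = 2*o/(-4 + 3*o) (f(o) = (2*o)/(o + (-4 + 2*o)) = (2*o)/(-4 + 3*o) = 2*o/(-4 + 3*o))
B = 1853 (B = -(-44048 - 1*(-38489))/3 = -(-44048 + 38489)/3 = -⅓*(-5559) = 1853)
B/f(138) = 1853/((2*138/(-4 + 3*138))) = 1853/((2*138/(-4 + 414))) = 1853/((2*138/410)) = 1853/((2*138*(1/410))) = 1853/(138/205) = 1853*(205/138) = 379865/138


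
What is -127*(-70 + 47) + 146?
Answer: 3067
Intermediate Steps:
-127*(-70 + 47) + 146 = -127*(-23) + 146 = 2921 + 146 = 3067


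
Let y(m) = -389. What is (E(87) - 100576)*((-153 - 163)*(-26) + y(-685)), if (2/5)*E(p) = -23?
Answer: -1575316809/2 ≈ -7.8766e+8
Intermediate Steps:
E(p) = -115/2 (E(p) = (5/2)*(-23) = -115/2)
(E(87) - 100576)*((-153 - 163)*(-26) + y(-685)) = (-115/2 - 100576)*((-153 - 163)*(-26) - 389) = -201267*(-316*(-26) - 389)/2 = -201267*(8216 - 389)/2 = -201267/2*7827 = -1575316809/2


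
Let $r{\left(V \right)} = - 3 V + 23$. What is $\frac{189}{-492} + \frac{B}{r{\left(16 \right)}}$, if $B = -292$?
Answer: $\frac{46313}{4100} \approx 11.296$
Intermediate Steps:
$r{\left(V \right)} = 23 - 3 V$
$\frac{189}{-492} + \frac{B}{r{\left(16 \right)}} = \frac{189}{-492} - \frac{292}{23 - 48} = 189 \left(- \frac{1}{492}\right) - \frac{292}{23 - 48} = - \frac{63}{164} - \frac{292}{-25} = - \frac{63}{164} - - \frac{292}{25} = - \frac{63}{164} + \frac{292}{25} = \frac{46313}{4100}$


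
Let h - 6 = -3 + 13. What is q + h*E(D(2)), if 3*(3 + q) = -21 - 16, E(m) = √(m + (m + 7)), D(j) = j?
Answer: -46/3 + 16*√11 ≈ 37.733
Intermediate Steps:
E(m) = √(7 + 2*m) (E(m) = √(m + (7 + m)) = √(7 + 2*m))
q = -46/3 (q = -3 + (-21 - 16)/3 = -3 + (⅓)*(-37) = -3 - 37/3 = -46/3 ≈ -15.333)
h = 16 (h = 6 + (-3 + 13) = 6 + 10 = 16)
q + h*E(D(2)) = -46/3 + 16*√(7 + 2*2) = -46/3 + 16*√(7 + 4) = -46/3 + 16*√11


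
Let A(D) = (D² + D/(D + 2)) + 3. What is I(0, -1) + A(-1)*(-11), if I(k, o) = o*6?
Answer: -39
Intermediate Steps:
I(k, o) = 6*o
A(D) = 3 + D² + D/(2 + D) (A(D) = (D² + D/(2 + D)) + 3 = 3 + D² + D/(2 + D))
I(0, -1) + A(-1)*(-11) = 6*(-1) + ((6 + (-1)³ + 2*(-1)² + 4*(-1))/(2 - 1))*(-11) = -6 + ((6 - 1 + 2*1 - 4)/1)*(-11) = -6 + (1*(6 - 1 + 2 - 4))*(-11) = -6 + (1*3)*(-11) = -6 + 3*(-11) = -6 - 33 = -39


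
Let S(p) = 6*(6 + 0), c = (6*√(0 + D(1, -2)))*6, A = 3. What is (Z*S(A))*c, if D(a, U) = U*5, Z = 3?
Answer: 3888*I*√10 ≈ 12295.0*I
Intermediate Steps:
D(a, U) = 5*U
c = 36*I*√10 (c = (6*√(0 + 5*(-2)))*6 = (6*√(0 - 10))*6 = (6*√(-10))*6 = (6*(I*√10))*6 = (6*I*√10)*6 = 36*I*√10 ≈ 113.84*I)
S(p) = 36 (S(p) = 6*6 = 36)
(Z*S(A))*c = (3*36)*(36*I*√10) = 108*(36*I*√10) = 3888*I*√10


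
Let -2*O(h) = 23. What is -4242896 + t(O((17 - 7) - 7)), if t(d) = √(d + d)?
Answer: -4242896 + I*√23 ≈ -4.2429e+6 + 4.7958*I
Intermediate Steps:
O(h) = -23/2 (O(h) = -½*23 = -23/2)
t(d) = √2*√d (t(d) = √(2*d) = √2*√d)
-4242896 + t(O((17 - 7) - 7)) = -4242896 + √2*√(-23/2) = -4242896 + √2*(I*√46/2) = -4242896 + I*√23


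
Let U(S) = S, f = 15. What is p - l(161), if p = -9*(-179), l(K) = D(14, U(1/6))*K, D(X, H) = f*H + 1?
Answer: 2095/2 ≈ 1047.5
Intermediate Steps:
D(X, H) = 1 + 15*H (D(X, H) = 15*H + 1 = 1 + 15*H)
l(K) = 7*K/2 (l(K) = (1 + 15/6)*K = (1 + 15*(⅙))*K = (1 + 5/2)*K = 7*K/2)
p = 1611
p - l(161) = 1611 - 7*161/2 = 1611 - 1*1127/2 = 1611 - 1127/2 = 2095/2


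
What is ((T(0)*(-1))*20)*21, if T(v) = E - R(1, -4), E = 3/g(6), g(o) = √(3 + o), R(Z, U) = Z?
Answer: 0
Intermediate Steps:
E = 1 (E = 3/(√(3 + 6)) = 3/(√9) = 3/3 = 3*(⅓) = 1)
T(v) = 0 (T(v) = 1 - 1*1 = 1 - 1 = 0)
((T(0)*(-1))*20)*21 = ((0*(-1))*20)*21 = (0*20)*21 = 0*21 = 0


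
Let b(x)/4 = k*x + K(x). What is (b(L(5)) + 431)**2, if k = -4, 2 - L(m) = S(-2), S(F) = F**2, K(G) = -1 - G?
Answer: 218089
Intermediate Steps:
L(m) = -2 (L(m) = 2 - 1*(-2)**2 = 2 - 1*4 = 2 - 4 = -2)
b(x) = -4 - 20*x (b(x) = 4*(-4*x + (-1 - x)) = 4*(-1 - 5*x) = -4 - 20*x)
(b(L(5)) + 431)**2 = ((-4 - 20*(-2)) + 431)**2 = ((-4 + 40) + 431)**2 = (36 + 431)**2 = 467**2 = 218089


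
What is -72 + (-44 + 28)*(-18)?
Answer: 216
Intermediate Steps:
-72 + (-44 + 28)*(-18) = -72 - 16*(-18) = -72 + 288 = 216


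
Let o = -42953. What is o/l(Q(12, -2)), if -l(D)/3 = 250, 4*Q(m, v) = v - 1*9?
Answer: 42953/750 ≈ 57.271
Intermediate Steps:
Q(m, v) = -9/4 + v/4 (Q(m, v) = (v - 1*9)/4 = (v - 9)/4 = (-9 + v)/4 = -9/4 + v/4)
l(D) = -750 (l(D) = -3*250 = -750)
o/l(Q(12, -2)) = -42953/(-750) = -42953*(-1/750) = 42953/750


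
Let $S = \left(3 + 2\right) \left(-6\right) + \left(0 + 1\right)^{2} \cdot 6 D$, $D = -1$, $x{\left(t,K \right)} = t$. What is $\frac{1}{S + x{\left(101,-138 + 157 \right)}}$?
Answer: $\frac{1}{65} \approx 0.015385$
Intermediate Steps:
$S = -36$ ($S = \left(3 + 2\right) \left(-6\right) + \left(0 + 1\right)^{2} \cdot 6 \left(-1\right) = 5 \left(-6\right) + 1^{2} \left(-6\right) = -30 + 1 \left(-6\right) = -30 - 6 = -36$)
$\frac{1}{S + x{\left(101,-138 + 157 \right)}} = \frac{1}{-36 + 101} = \frac{1}{65}$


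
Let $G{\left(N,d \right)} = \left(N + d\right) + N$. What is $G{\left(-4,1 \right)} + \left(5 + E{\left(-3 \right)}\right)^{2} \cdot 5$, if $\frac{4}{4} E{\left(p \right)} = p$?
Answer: $13$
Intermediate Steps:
$E{\left(p \right)} = p$
$G{\left(N,d \right)} = d + 2 N$
$G{\left(-4,1 \right)} + \left(5 + E{\left(-3 \right)}\right)^{2} \cdot 5 = \left(1 + 2 \left(-4\right)\right) + \left(5 - 3\right)^{2} \cdot 5 = \left(1 - 8\right) + 2^{2} \cdot 5 = -7 + 4 \cdot 5 = -7 + 20 = 13$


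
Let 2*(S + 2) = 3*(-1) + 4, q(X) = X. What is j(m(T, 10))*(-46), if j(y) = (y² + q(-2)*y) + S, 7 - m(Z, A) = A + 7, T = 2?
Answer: -5451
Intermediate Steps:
S = -3/2 (S = -2 + (3*(-1) + 4)/2 = -2 + (-3 + 4)/2 = -2 + (½)*1 = -2 + ½ = -3/2 ≈ -1.5000)
m(Z, A) = -A (m(Z, A) = 7 - (A + 7) = 7 - (7 + A) = 7 + (-7 - A) = -A)
j(y) = -3/2 + y² - 2*y (j(y) = (y² - 2*y) - 3/2 = -3/2 + y² - 2*y)
j(m(T, 10))*(-46) = (-3/2 + (-1*10)² - (-2)*10)*(-46) = (-3/2 + (-10)² - 2*(-10))*(-46) = (-3/2 + 100 + 20)*(-46) = (237/2)*(-46) = -5451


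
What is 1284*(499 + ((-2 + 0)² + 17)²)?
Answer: 1206960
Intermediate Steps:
1284*(499 + ((-2 + 0)² + 17)²) = 1284*(499 + ((-2)² + 17)²) = 1284*(499 + (4 + 17)²) = 1284*(499 + 21²) = 1284*(499 + 441) = 1284*940 = 1206960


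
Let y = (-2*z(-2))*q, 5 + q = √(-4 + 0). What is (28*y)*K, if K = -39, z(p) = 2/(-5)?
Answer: 4368 - 8736*I/5 ≈ 4368.0 - 1747.2*I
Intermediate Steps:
z(p) = -⅖ (z(p) = 2*(-⅕) = -⅖)
q = -5 + 2*I (q = -5 + √(-4 + 0) = -5 + √(-4) = -5 + 2*I ≈ -5.0 + 2.0*I)
y = -4 + 8*I/5 (y = (-2*(-⅖))*(-5 + 2*I) = 4*(-5 + 2*I)/5 = -4 + 8*I/5 ≈ -4.0 + 1.6*I)
(28*y)*K = (28*(-4 + 8*I/5))*(-39) = (-112 + 224*I/5)*(-39) = 4368 - 8736*I/5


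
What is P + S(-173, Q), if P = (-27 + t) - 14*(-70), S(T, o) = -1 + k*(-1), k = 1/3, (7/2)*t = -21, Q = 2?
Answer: 2837/3 ≈ 945.67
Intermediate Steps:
t = -6 (t = (2/7)*(-21) = -6)
k = ⅓ ≈ 0.33333
S(T, o) = -4/3 (S(T, o) = -1 + (⅓)*(-1) = -1 - ⅓ = -4/3)
P = 947 (P = (-27 - 6) - 14*(-70) = -33 + 980 = 947)
P + S(-173, Q) = 947 - 4/3 = 2837/3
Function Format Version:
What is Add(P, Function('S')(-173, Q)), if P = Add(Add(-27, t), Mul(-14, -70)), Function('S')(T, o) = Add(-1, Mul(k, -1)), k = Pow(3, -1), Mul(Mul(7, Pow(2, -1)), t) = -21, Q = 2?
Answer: Rational(2837, 3) ≈ 945.67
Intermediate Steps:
t = -6 (t = Mul(Rational(2, 7), -21) = -6)
k = Rational(1, 3) ≈ 0.33333
Function('S')(T, o) = Rational(-4, 3) (Function('S')(T, o) = Add(-1, Mul(Rational(1, 3), -1)) = Add(-1, Rational(-1, 3)) = Rational(-4, 3))
P = 947 (P = Add(Add(-27, -6), Mul(-14, -70)) = Add(-33, 980) = 947)
Add(P, Function('S')(-173, Q)) = Add(947, Rational(-4, 3)) = Rational(2837, 3)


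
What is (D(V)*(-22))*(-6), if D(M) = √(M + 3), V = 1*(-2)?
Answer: 132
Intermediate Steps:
V = -2
D(M) = √(3 + M)
(D(V)*(-22))*(-6) = (√(3 - 2)*(-22))*(-6) = (√1*(-22))*(-6) = (1*(-22))*(-6) = -22*(-6) = 132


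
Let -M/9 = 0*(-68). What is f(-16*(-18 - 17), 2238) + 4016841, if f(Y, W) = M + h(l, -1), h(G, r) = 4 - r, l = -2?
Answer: 4016846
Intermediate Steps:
M = 0 (M = -0*(-68) = -9*0 = 0)
f(Y, W) = 5 (f(Y, W) = 0 + (4 - 1*(-1)) = 0 + (4 + 1) = 0 + 5 = 5)
f(-16*(-18 - 17), 2238) + 4016841 = 5 + 4016841 = 4016846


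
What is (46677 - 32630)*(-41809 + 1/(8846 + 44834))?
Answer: -2865980190963/4880 ≈ -5.8729e+8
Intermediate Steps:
(46677 - 32630)*(-41809 + 1/(8846 + 44834)) = 14047*(-41809 + 1/53680) = 14047*(-2244307119/53680) = -2865980190963/4880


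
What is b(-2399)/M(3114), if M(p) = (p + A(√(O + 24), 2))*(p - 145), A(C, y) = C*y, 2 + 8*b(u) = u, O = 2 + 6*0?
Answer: -3738357/115160289392 + 2401*√26/115160289392 ≈ -3.2356e-5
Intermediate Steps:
O = 2 (O = 2 + 0 = 2)
b(u) = -¼ + u/8
M(p) = (-145 + p)*(p + 2*√26) (M(p) = (p + √(2 + 24)*2)*(p - 145) = (p + √26*2)*(-145 + p) = (p + 2*√26)*(-145 + p) = (-145 + p)*(p + 2*√26))
b(-2399)/M(3114) = (-¼ + (⅛)*(-2399))/(3114² - 290*√26 - 145*3114 + 2*3114*√26) = (-¼ - 2399/8)/(9696996 - 290*√26 - 451530 + 6228*√26) = -2401/(8*(9245466 + 5938*√26))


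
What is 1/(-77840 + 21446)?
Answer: -1/56394 ≈ -1.7732e-5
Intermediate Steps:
1/(-77840 + 21446) = 1/(-56394) = -1/56394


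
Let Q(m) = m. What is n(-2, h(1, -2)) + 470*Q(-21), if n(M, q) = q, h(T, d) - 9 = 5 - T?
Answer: -9857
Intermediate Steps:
h(T, d) = 14 - T (h(T, d) = 9 + (5 - T) = 14 - T)
n(-2, h(1, -2)) + 470*Q(-21) = (14 - 1*1) + 470*(-21) = (14 - 1) - 9870 = 13 - 9870 = -9857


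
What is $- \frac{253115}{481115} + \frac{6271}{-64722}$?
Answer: $- \frac{3879836239}{6227745006} \approx -0.62299$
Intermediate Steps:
$- \frac{253115}{481115} + \frac{6271}{-64722} = \left(-253115\right) \frac{1}{481115} + 6271 \left(- \frac{1}{64722}\right) = - \frac{50623}{96223} - \frac{6271}{64722} = - \frac{3879836239}{6227745006}$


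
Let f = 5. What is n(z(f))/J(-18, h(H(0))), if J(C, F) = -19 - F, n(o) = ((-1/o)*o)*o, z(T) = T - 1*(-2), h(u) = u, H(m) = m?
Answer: 7/19 ≈ 0.36842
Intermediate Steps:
z(T) = 2 + T (z(T) = T + 2 = 2 + T)
n(o) = -o
n(z(f))/J(-18, h(H(0))) = (-(2 + 5))/(-19 - 1*0) = (-1*7)/(-19 + 0) = -7/(-19) = -7*(-1/19) = 7/19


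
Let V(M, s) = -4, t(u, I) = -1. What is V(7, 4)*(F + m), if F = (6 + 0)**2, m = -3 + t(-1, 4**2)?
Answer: -128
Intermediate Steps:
m = -4 (m = -3 - 1 = -4)
F = 36 (F = 6**2 = 36)
V(7, 4)*(F + m) = -4*(36 - 4) = -4*32 = -128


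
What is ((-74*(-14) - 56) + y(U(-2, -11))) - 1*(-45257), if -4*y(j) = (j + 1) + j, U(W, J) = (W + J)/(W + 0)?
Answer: 92467/2 ≈ 46234.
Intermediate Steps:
U(W, J) = (J + W)/W
y(j) = -¼ - j/2 (y(j) = -((j + 1) + j)/4 = -((1 + j) + j)/4 = -(1 + 2*j)/4 = -¼ - j/2)
((-74*(-14) - 56) + y(U(-2, -11))) - 1*(-45257) = ((-74*(-14) - 56) + (-¼ - (-11 - 2)/(2*(-2)))) - 1*(-45257) = ((1036 - 56) + (-¼ - (-1)*(-13)/4)) + 45257 = (980 + (-¼ - ½*13/2)) + 45257 = (980 + (-¼ - 13/4)) + 45257 = (980 - 7/2) + 45257 = 1953/2 + 45257 = 92467/2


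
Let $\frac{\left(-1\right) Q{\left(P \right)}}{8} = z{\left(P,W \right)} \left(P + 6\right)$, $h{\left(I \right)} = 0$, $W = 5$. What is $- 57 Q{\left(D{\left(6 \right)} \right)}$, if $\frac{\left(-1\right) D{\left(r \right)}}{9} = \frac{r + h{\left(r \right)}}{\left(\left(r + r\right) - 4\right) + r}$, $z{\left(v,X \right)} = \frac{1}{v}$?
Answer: $- \frac{760}{3} \approx -253.33$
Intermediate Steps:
$D{\left(r \right)} = - \frac{9 r}{-4 + 3 r}$ ($D{\left(r \right)} = - 9 \frac{r + 0}{\left(\left(r + r\right) - 4\right) + r} = - 9 \frac{r}{\left(2 r - 4\right) + r} = - 9 \frac{r}{\left(-4 + 2 r\right) + r} = - 9 \frac{r}{-4 + 3 r} = - \frac{9 r}{-4 + 3 r}$)
$Q{\left(P \right)} = - \frac{8 \left(6 + P\right)}{P}$ ($Q{\left(P \right)} = - 8 \frac{P + 6}{P} = - 8 \frac{6 + P}{P} = - \frac{8 \left(6 + P\right)}{P}$)
$- 57 Q{\left(D{\left(6 \right)} \right)} = - 57 \left(-8 - \frac{48}{\left(-9\right) 6 \frac{1}{-4 + 3 \cdot 6}}\right) = - 57 \left(-8 - \frac{48}{\left(-9\right) 6 \frac{1}{-4 + 18}}\right) = - 57 \left(-8 - \frac{48}{\left(-9\right) 6 \cdot \frac{1}{14}}\right) = - 57 \left(-8 - \frac{48}{- \frac{27}{7}}\right) = - 57 \left(-8 - - \frac{112}{9}\right) = - 57 \left(-8 + \frac{112}{9}\right) = \left(-57\right) \frac{40}{9} = - \frac{760}{3}$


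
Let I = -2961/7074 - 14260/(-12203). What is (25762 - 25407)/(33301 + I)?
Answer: 3405003090/319415666531 ≈ 0.010660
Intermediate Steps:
I = 7193573/9591558 (I = -2961*1/7074 - 14260*(-1/12203) = -329/786 + 14260/12203 = 7193573/9591558 ≈ 0.74999)
(25762 - 25407)/(33301 + I) = (25762 - 25407)/(33301 + 7193573/9591558) = 355/(319415666531/9591558) = 355*(9591558/319415666531) = 3405003090/319415666531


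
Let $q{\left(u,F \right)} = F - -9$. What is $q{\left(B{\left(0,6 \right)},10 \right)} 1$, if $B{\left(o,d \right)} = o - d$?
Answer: $19$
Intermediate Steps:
$q{\left(u,F \right)} = 9 + F$ ($q{\left(u,F \right)} = F + 9 = 9 + F$)
$q{\left(B{\left(0,6 \right)},10 \right)} 1 = \left(9 + 10\right) 1 = 19 \cdot 1 = 19$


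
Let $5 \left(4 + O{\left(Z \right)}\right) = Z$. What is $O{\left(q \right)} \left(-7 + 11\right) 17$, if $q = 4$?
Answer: $- \frac{1088}{5} \approx -217.6$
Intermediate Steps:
$O{\left(Z \right)} = -4 + \frac{Z}{5}$
$O{\left(q \right)} \left(-7 + 11\right) 17 = \left(-4 + \frac{1}{5} \cdot 4\right) \left(-7 + 11\right) 17 = \left(-4 + \frac{4}{5}\right) 4 \cdot 17 = \left(- \frac{16}{5}\right) 4 \cdot 17 = \left(- \frac{64}{5}\right) 17 = - \frac{1088}{5}$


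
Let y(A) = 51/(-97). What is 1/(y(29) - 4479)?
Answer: -97/434514 ≈ -0.00022324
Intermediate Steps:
y(A) = -51/97 (y(A) = 51*(-1/97) = -51/97)
1/(y(29) - 4479) = 1/(-51/97 - 4479) = 1/(-434514/97) = -97/434514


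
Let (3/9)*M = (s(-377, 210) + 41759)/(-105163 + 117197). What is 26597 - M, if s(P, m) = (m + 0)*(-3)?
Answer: 29085901/1094 ≈ 26587.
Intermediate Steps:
s(P, m) = -3*m (s(P, m) = m*(-3) = -3*m)
M = 11217/1094 (M = 3*((-3*210 + 41759)/(-105163 + 117197)) = 3*((-630 + 41759)/12034) = 3*(41129*(1/12034)) = 3*(3739/1094) = 11217/1094 ≈ 10.253)
26597 - M = 26597 - 1*11217/1094 = 26597 - 11217/1094 = 29085901/1094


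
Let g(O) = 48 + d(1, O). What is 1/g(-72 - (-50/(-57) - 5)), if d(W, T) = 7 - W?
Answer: 1/54 ≈ 0.018519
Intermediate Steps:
g(O) = 54 (g(O) = 48 + (7 - 1*1) = 48 + (7 - 1) = 48 + 6 = 54)
1/g(-72 - (-50/(-57) - 5)) = 1/54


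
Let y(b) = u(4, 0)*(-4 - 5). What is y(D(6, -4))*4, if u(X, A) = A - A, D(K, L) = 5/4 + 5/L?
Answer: 0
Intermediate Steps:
D(K, L) = 5/4 + 5/L (D(K, L) = 5*(¼) + 5/L = 5/4 + 5/L)
u(X, A) = 0
y(b) = 0 (y(b) = 0*(-4 - 5) = 0*(-9) = 0)
y(D(6, -4))*4 = 0*4 = 0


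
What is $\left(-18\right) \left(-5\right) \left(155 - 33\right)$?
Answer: $10980$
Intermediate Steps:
$\left(-18\right) \left(-5\right) \left(155 - 33\right) = 90 \cdot 122 = 10980$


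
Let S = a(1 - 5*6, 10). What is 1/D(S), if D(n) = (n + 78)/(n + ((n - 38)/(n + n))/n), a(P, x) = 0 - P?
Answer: 48769/179974 ≈ 0.27098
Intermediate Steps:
a(P, x) = -P
S = 29 (S = -(1 - 5*6) = -(1 - 30) = -1*(-29) = 29)
D(n) = (78 + n)/(n + (-38 + n)/(2*n**2)) (D(n) = (78 + n)/(n + ((-38 + n)/((2*n)))/n) = (78 + n)/(n + ((-38 + n)*(1/(2*n)))/n) = (78 + n)/(n + ((-38 + n)/(2*n))/n) = (78 + n)/(n + (-38 + n)/(2*n**2)))
1/D(S) = 1/(2*29**2*(78 + 29)/(-38 + 29 + 2*29**3)) = 1/(2*841*107/(-38 + 29 + 2*24389)) = 1/(2*841*107/(-38 + 29 + 48778)) = 1/(2*841*107/48769) = 1/(2*841*(1/48769)*107) = 1/(179974/48769) = 48769/179974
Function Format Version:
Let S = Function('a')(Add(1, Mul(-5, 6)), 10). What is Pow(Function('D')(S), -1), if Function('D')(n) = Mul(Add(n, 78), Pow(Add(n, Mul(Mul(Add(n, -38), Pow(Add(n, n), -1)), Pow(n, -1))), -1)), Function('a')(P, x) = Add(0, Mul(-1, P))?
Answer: Rational(48769, 179974) ≈ 0.27098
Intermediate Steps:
Function('a')(P, x) = Mul(-1, P)
S = 29 (S = Mul(-1, Add(1, Mul(-5, 6))) = Mul(-1, Add(1, -30)) = Mul(-1, -29) = 29)
Function('D')(n) = Mul(Pow(Add(n, Mul(Rational(1, 2), Pow(n, -2), Add(-38, n))), -1), Add(78, n)) (Function('D')(n) = Mul(Add(78, n), Pow(Add(n, Mul(Mul(Add(-38, n), Pow(Mul(2, n), -1)), Pow(n, -1))), -1)) = Mul(Add(78, n), Pow(Add(n, Mul(Mul(Add(-38, n), Mul(Rational(1, 2), Pow(n, -1))), Pow(n, -1))), -1)) = Mul(Add(78, n), Pow(Add(n, Mul(Mul(Rational(1, 2), Pow(n, -1), Add(-38, n)), Pow(n, -1))), -1)) = Mul(Add(78, n), Pow(Add(n, Mul(Rational(1, 2), Pow(n, -2), Add(-38, n))), -1)) = Mul(Pow(Add(n, Mul(Rational(1, 2), Pow(n, -2), Add(-38, n))), -1), Add(78, n)))
Pow(Function('D')(S), -1) = Pow(Mul(2, Pow(29, 2), Pow(Add(-38, 29, Mul(2, Pow(29, 3))), -1), Add(78, 29)), -1) = Pow(Mul(2, 841, Pow(Add(-38, 29, Mul(2, 24389)), -1), 107), -1) = Pow(Mul(2, 841, Pow(Add(-38, 29, 48778), -1), 107), -1) = Pow(Mul(2, 841, Pow(48769, -1), 107), -1) = Pow(Mul(2, 841, Rational(1, 48769), 107), -1) = Pow(Rational(179974, 48769), -1) = Rational(48769, 179974)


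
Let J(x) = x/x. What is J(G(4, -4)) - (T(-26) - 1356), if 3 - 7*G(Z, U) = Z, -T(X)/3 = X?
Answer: 1279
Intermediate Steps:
T(X) = -3*X
G(Z, U) = 3/7 - Z/7
J(x) = 1
J(G(4, -4)) - (T(-26) - 1356) = 1 - (-3*(-26) - 1356) = 1 - (78 - 1356) = 1 - 1*(-1278) = 1 + 1278 = 1279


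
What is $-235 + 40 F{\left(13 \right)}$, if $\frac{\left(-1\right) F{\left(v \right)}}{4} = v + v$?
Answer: $-4395$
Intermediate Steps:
$F{\left(v \right)} = - 8 v$ ($F{\left(v \right)} = - 4 \left(v + v\right) = - 4 \cdot 2 v = - 8 v$)
$-235 + 40 F{\left(13 \right)} = -235 + 40 \left(\left(-8\right) 13\right) = -235 + 40 \left(-104\right) = -235 - 4160 = -4395$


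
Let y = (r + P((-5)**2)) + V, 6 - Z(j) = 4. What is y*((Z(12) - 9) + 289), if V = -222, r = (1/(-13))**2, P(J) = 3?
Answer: -10436820/169 ≈ -61756.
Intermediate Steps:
Z(j) = 2 (Z(j) = 6 - 1*4 = 6 - 4 = 2)
r = 1/169 (r = (-1/13)**2 = 1/169 ≈ 0.0059172)
y = -37010/169 (y = (1/169 + 3) - 222 = 508/169 - 222 = -37010/169 ≈ -218.99)
y*((Z(12) - 9) + 289) = -37010*((2 - 9) + 289)/169 = -37010*(-7 + 289)/169 = -37010/169*282 = -10436820/169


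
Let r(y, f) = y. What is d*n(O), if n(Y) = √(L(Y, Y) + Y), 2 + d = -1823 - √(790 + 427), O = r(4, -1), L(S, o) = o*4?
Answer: 2*√5*(-1825 - √1217) ≈ -8317.7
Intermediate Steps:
L(S, o) = 4*o
O = 4
d = -1825 - √1217 (d = -2 + (-1823 - √(790 + 427)) = -2 + (-1823 - √1217) = -1825 - √1217 ≈ -1859.9)
n(Y) = √5*√Y (n(Y) = √(4*Y + Y) = √(5*Y) = √5*√Y)
d*n(O) = (-1825 - √1217)*(√5*√4) = (-1825 - √1217)*(√5*2) = (-1825 - √1217)*(2*√5) = 2*√5*(-1825 - √1217)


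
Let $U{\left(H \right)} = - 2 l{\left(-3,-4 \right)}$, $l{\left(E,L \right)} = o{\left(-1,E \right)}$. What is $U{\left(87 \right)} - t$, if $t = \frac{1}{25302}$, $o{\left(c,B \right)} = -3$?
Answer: $\frac{151811}{25302} \approx 6.0$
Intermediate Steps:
$l{\left(E,L \right)} = -3$
$t = \frac{1}{25302} \approx 3.9523 \cdot 10^{-5}$
$U{\left(H \right)} = 6$ ($U{\left(H \right)} = \left(-2\right) \left(-3\right) = 6$)
$U{\left(87 \right)} - t = 6 - \frac{1}{25302} = \frac{151811}{25302}$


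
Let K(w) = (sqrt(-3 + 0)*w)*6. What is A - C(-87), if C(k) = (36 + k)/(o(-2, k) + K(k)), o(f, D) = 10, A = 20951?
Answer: 8564266231/408776 + 13311*I*sqrt(3)/408776 ≈ 20951.0 + 0.056401*I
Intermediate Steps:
K(w) = 6*I*w*sqrt(3) (K(w) = (sqrt(-3)*w)*6 = ((I*sqrt(3))*w)*6 = (I*w*sqrt(3))*6 = 6*I*w*sqrt(3))
C(k) = (36 + k)/(10 + 6*I*k*sqrt(3))
A - C(-87) = 20951 - (36 - 87)/(2*(5 + 3*I*(-87)*sqrt(3))) = 20951 - (-51)/(2*(5 - 261*I*sqrt(3))) = 20951 + 51/(2*(5 - 261*I*sqrt(3)))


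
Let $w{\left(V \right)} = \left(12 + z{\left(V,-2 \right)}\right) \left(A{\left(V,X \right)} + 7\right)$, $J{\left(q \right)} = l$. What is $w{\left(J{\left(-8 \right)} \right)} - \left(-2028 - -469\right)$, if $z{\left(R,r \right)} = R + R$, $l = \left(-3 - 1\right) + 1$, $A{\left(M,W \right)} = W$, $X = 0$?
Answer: $1601$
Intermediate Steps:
$l = -3$ ($l = -4 + 1 = -3$)
$J{\left(q \right)} = -3$
$z{\left(R,r \right)} = 2 R$
$w{\left(V \right)} = 84 + 14 V$ ($w{\left(V \right)} = \left(12 + 2 V\right) \left(0 + 7\right) = \left(12 + 2 V\right) 7 = 84 + 14 V$)
$w{\left(J{\left(-8 \right)} \right)} - \left(-2028 - -469\right) = \left(84 + 14 \left(-3\right)\right) - \left(-2028 - -469\right) = \left(84 - 42\right) - \left(-2028 + 469\right) = 42 - -1559 = 42 + 1559 = 1601$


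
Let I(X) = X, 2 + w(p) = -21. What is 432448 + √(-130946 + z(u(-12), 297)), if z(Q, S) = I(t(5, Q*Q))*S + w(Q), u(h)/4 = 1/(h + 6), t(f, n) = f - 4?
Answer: 432448 + 4*I*√8167 ≈ 4.3245e+5 + 361.49*I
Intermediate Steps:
t(f, n) = -4 + f
w(p) = -23 (w(p) = -2 - 21 = -23)
u(h) = 4/(6 + h) (u(h) = 4/(h + 6) = 4/(6 + h))
z(Q, S) = -23 + S (z(Q, S) = (-4 + 5)*S - 23 = 1*S - 23 = S - 23 = -23 + S)
432448 + √(-130946 + z(u(-12), 297)) = 432448 + √(-130946 + (-23 + 297)) = 432448 + √(-130946 + 274) = 432448 + √(-130672) = 432448 + 4*I*√8167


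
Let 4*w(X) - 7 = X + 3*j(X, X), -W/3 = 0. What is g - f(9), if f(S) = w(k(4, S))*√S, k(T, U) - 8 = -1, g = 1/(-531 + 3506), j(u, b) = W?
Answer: -62473/5950 ≈ -10.500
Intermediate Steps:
W = 0 (W = -3*0 = 0)
j(u, b) = 0
g = 1/2975 ≈ 0.00033613
k(T, U) = 7 (k(T, U) = 8 - 1 = 7)
w(X) = 7/4 + X/4 (w(X) = 7/4 + (X + 3*0)/4 = 7/4 + (X + 0)/4 = 7/4 + X/4)
f(S) = 7*√S/2 (f(S) = (7/4 + (¼)*7)*√S = (7/4 + 7/4)*√S = 7*√S/2)
g - f(9) = 1/2975 - 7*√9/2 = 1/2975 - 7*3/2 = 1/2975 - 1*21/2 = 1/2975 - 21/2 = -62473/5950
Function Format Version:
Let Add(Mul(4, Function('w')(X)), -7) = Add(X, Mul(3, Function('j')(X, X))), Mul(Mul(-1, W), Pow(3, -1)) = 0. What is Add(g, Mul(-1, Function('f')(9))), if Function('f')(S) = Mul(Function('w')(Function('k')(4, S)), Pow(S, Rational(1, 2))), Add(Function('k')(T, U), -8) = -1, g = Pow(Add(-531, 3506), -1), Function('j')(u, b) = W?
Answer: Rational(-62473, 5950) ≈ -10.500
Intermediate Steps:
W = 0 (W = Mul(-3, 0) = 0)
Function('j')(u, b) = 0
g = Rational(1, 2975) (g = Pow(2975, -1) = Rational(1, 2975) ≈ 0.00033613)
Function('k')(T, U) = 7 (Function('k')(T, U) = Add(8, -1) = 7)
Function('w')(X) = Add(Rational(7, 4), Mul(Rational(1, 4), X)) (Function('w')(X) = Add(Rational(7, 4), Mul(Rational(1, 4), Add(X, Mul(3, 0)))) = Add(Rational(7, 4), Mul(Rational(1, 4), Add(X, 0))) = Add(Rational(7, 4), Mul(Rational(1, 4), X)))
Function('f')(S) = Mul(Rational(7, 2), Pow(S, Rational(1, 2))) (Function('f')(S) = Mul(Add(Rational(7, 4), Mul(Rational(1, 4), 7)), Pow(S, Rational(1, 2))) = Mul(Add(Rational(7, 4), Rational(7, 4)), Pow(S, Rational(1, 2))) = Mul(Rational(7, 2), Pow(S, Rational(1, 2))))
Add(g, Mul(-1, Function('f')(9))) = Add(Rational(1, 2975), Mul(-1, Mul(Rational(7, 2), Pow(9, Rational(1, 2))))) = Add(Rational(1, 2975), Mul(-1, Mul(Rational(7, 2), 3))) = Add(Rational(1, 2975), Mul(-1, Rational(21, 2))) = Add(Rational(1, 2975), Rational(-21, 2)) = Rational(-62473, 5950)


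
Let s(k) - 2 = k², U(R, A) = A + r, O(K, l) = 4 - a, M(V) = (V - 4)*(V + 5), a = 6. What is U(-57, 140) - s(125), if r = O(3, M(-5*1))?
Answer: -15489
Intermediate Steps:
M(V) = (-4 + V)*(5 + V)
O(K, l) = -2 (O(K, l) = 4 - 1*6 = 4 - 6 = -2)
r = -2
U(R, A) = -2 + A (U(R, A) = A - 2 = -2 + A)
s(k) = 2 + k²
U(-57, 140) - s(125) = (-2 + 140) - (2 + 125²) = 138 - (2 + 15625) = 138 - 1*15627 = 138 - 15627 = -15489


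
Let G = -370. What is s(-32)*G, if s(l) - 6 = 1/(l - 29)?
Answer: -135050/61 ≈ -2213.9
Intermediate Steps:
s(l) = 6 + 1/(-29 + l) (s(l) = 6 + 1/(l - 29) = 6 + 1/(-29 + l))
s(-32)*G = ((-173 + 6*(-32))/(-29 - 32))*(-370) = ((-173 - 192)/(-61))*(-370) = -1/61*(-365)*(-370) = (365/61)*(-370) = -135050/61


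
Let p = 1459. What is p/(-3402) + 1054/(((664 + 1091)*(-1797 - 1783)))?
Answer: -42455263/98955675 ≈ -0.42903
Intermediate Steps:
p/(-3402) + 1054/(((664 + 1091)*(-1797 - 1783))) = 1459/(-3402) + 1054/(((664 + 1091)*(-1797 - 1783))) = 1459*(-1/3402) + 1054/((1755*(-3580))) = -1459/3402 + 1054/(-6282900) = -1459/3402 + 1054*(-1/6282900) = -1459/3402 - 527/3141450 = -42455263/98955675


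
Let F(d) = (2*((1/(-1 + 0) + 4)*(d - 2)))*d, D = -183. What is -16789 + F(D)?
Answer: 186341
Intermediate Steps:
F(d) = d*(-12 + 6*d) (F(d) = (2*((1/(-1) + 4)*(-2 + d)))*d = (2*((-1 + 4)*(-2 + d)))*d = (2*(3*(-2 + d)))*d = (2*(-6 + 3*d))*d = (-12 + 6*d)*d = d*(-12 + 6*d))
-16789 + F(D) = -16789 + 6*(-183)*(-2 - 183) = -16789 + 6*(-183)*(-185) = -16789 + 203130 = 186341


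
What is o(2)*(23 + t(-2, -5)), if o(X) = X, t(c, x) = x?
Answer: 36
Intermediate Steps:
o(2)*(23 + t(-2, -5)) = 2*(23 - 5) = 2*18 = 36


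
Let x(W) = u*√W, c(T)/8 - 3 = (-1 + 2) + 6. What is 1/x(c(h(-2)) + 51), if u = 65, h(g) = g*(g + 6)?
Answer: √131/8515 ≈ 0.0013442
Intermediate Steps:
h(g) = g*(6 + g)
c(T) = 80 (c(T) = 24 + 8*((-1 + 2) + 6) = 24 + 8*(1 + 6) = 24 + 8*7 = 24 + 56 = 80)
x(W) = 65*√W
1/x(c(h(-2)) + 51) = 1/(65*√(80 + 51)) = 1/(65*√131) = √131/8515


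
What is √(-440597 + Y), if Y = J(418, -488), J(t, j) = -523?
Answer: 4*I*√27570 ≈ 664.17*I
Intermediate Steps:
Y = -523
√(-440597 + Y) = √(-440597 - 523) = √(-441120) = 4*I*√27570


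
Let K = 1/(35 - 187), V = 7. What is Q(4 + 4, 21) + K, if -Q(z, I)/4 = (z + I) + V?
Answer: -21889/152 ≈ -144.01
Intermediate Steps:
K = -1/152 (K = 1/(-152) = -1/152 ≈ -0.0065789)
Q(z, I) = -28 - 4*I - 4*z (Q(z, I) = -4*((z + I) + 7) = -4*((I + z) + 7) = -4*(7 + I + z) = -28 - 4*I - 4*z)
Q(4 + 4, 21) + K = (-28 - 4*21 - 4*(4 + 4)) - 1/152 = (-28 - 84 - 4*8) - 1/152 = (-28 - 84 - 32) - 1/152 = -144 - 1/152 = -21889/152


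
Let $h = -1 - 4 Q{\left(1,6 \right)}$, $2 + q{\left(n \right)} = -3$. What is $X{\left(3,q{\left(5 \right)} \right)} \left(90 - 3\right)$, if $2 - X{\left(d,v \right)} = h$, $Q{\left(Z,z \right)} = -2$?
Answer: $-435$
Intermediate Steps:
$q{\left(n \right)} = -5$ ($q{\left(n \right)} = -2 - 3 = -5$)
$h = 7$ ($h = -1 - -8 = -1 + 8 = 7$)
$X{\left(d,v \right)} = -5$ ($X{\left(d,v \right)} = 2 - 7 = -5$)
$X{\left(3,q{\left(5 \right)} \right)} \left(90 - 3\right) = - 5 \left(90 - 3\right) = \left(-5\right) 87 = -435$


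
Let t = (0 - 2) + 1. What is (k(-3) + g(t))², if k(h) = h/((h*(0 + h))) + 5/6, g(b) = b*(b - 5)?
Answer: 169/4 ≈ 42.250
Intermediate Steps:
t = -1 (t = -2 + 1 = -1)
g(b) = b*(-5 + b)
k(h) = ⅚ + 1/h (k(h) = h/((h*h)) + 5*(⅙) = h/(h²) + ⅚ = h/h² + ⅚ = 1/h + ⅚ = ⅚ + 1/h)
(k(-3) + g(t))² = ((⅚ + 1/(-3)) - (-5 - 1))² = ((⅚ - ⅓) - 1*(-6))² = (½ + 6)² = (13/2)² = 169/4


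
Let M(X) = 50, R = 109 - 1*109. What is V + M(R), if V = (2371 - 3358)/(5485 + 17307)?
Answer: 162659/3256 ≈ 49.957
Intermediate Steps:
R = 0 (R = 109 - 109 = 0)
V = -141/3256 (V = -987/22792 = -987*1/22792 = -141/3256 ≈ -0.043305)
V + M(R) = -141/3256 + 50 = 162659/3256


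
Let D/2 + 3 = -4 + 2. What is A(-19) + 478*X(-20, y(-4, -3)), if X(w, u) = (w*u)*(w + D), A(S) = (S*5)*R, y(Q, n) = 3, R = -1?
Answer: 860495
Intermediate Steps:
D = -10 (D = -6 + 2*(-4 + 2) = -6 + 2*(-2) = -6 - 4 = -10)
A(S) = -5*S (A(S) = (S*5)*(-1) = (5*S)*(-1) = -5*S)
X(w, u) = u*w*(-10 + w) (X(w, u) = (w*u)*(w - 10) = (u*w)*(-10 + w) = u*w*(-10 + w))
A(-19) + 478*X(-20, y(-4, -3)) = -5*(-19) + 478*(3*(-20)*(-10 - 20)) = 95 + 478*(3*(-20)*(-30)) = 95 + 478*1800 = 95 + 860400 = 860495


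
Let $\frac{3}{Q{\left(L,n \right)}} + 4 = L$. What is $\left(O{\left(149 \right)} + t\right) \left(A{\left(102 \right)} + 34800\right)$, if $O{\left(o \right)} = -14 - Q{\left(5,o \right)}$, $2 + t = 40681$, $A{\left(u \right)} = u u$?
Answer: $1838085048$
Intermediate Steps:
$Q{\left(L,n \right)} = \frac{3}{-4 + L}$
$A{\left(u \right)} = u^{2}$
$t = 40679$ ($t = -2 + 40681 = 40679$)
$O{\left(o \right)} = -17$ ($O{\left(o \right)} = -14 - \frac{3}{-4 + 5} = -14 - \frac{3}{1} = -14 - 3 \cdot 1 = -14 - 3 = -17$)
$\left(O{\left(149 \right)} + t\right) \left(A{\left(102 \right)} + 34800\right) = \left(-17 + 40679\right) \left(102^{2} + 34800\right) = 40662 \left(10404 + 34800\right) = 40662 \cdot 45204 = 1838085048$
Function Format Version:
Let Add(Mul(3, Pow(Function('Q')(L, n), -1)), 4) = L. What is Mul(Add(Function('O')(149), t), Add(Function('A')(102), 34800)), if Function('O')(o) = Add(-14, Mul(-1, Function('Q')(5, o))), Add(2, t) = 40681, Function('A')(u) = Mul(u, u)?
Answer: 1838085048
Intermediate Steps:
Function('Q')(L, n) = Mul(3, Pow(Add(-4, L), -1))
Function('A')(u) = Pow(u, 2)
t = 40679 (t = Add(-2, 40681) = 40679)
Function('O')(o) = -17 (Function('O')(o) = Add(-14, Mul(-1, Mul(3, Pow(Add(-4, 5), -1)))) = Add(-14, Mul(-1, Mul(3, Pow(1, -1)))) = Add(-14, Mul(-1, Mul(3, 1))) = Add(-14, Mul(-1, 3)) = Add(-14, -3) = -17)
Mul(Add(Function('O')(149), t), Add(Function('A')(102), 34800)) = Mul(Add(-17, 40679), Add(Pow(102, 2), 34800)) = Mul(40662, Add(10404, 34800)) = Mul(40662, 45204) = 1838085048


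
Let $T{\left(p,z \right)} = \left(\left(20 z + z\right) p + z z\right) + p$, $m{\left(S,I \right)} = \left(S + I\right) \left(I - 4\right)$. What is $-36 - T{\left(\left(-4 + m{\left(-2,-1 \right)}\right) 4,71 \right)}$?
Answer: $-70725$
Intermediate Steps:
$m{\left(S,I \right)} = \left(-4 + I\right) \left(I + S\right)$ ($m{\left(S,I \right)} = \left(I + S\right) \left(-4 + I\right) = \left(-4 + I\right) \left(I + S\right)$)
$T{\left(p,z \right)} = p + z^{2} + 21 p z$ ($T{\left(p,z \right)} = \left(21 z p + z^{2}\right) + p = \left(21 p z + z^{2}\right) + p = \left(z^{2} + 21 p z\right) + p = p + z^{2} + 21 p z$)
$-36 - T{\left(\left(-4 + m{\left(-2,-1 \right)}\right) 4,71 \right)} = -36 - \left(\left(-4 - \left(-14 - 1\right)\right) 4 + 71^{2} + 21 \left(-4 - \left(-14 - 1\right)\right) 4 \cdot 71\right) = -36 - \left(\left(-4 + \left(1 + 4 + 8 + 2\right)\right) 4 + 5041 + 21 \left(-4 + \left(1 + 4 + 8 + 2\right)\right) 4 \cdot 71\right) = -36 - \left(\left(-4 + 15\right) 4 + 5041 + 21 \left(-4 + 15\right) 4 \cdot 71\right) = -36 - \left(11 \cdot 4 + 5041 + 21 \cdot 11 \cdot 4 \cdot 71\right) = -36 - \left(44 + 5041 + 21 \cdot 44 \cdot 71\right) = -36 - \left(44 + 5041 + 65604\right) = -36 - 70689 = -70725$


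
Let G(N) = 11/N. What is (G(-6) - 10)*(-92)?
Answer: 3266/3 ≈ 1088.7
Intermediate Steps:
(G(-6) - 10)*(-92) = (11/(-6) - 10)*(-92) = (11*(-1/6) - 10)*(-92) = (-11/6 - 10)*(-92) = -71/6*(-92) = 3266/3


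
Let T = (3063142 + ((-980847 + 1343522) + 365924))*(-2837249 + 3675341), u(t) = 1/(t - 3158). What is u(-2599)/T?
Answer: -1/18294754634076204 ≈ -5.4660e-17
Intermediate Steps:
u(t) = 1/(-3158 + t)
T = 3177827798172 (T = (3063142 + (362675 + 365924))*838092 = (3063142 + 728599)*838092 = 3791741*838092 = 3177827798172)
u(-2599)/T = 1/(-3158 - 2599*3177827798172) = (1/3177827798172)/(-5757) = -1/5757*1/3177827798172 = -1/18294754634076204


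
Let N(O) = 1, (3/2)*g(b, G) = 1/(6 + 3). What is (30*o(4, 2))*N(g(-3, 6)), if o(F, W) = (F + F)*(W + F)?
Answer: 1440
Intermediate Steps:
g(b, G) = 2/27 (g(b, G) = 2/(3*(6 + 3)) = (⅔)/9 = (⅔)*(⅑) = 2/27)
o(F, W) = 2*F*(F + W) (o(F, W) = (2*F)*(F + W) = 2*F*(F + W))
(30*o(4, 2))*N(g(-3, 6)) = (30*(2*4*(4 + 2)))*1 = (30*(2*4*6))*1 = (30*48)*1 = 1440*1 = 1440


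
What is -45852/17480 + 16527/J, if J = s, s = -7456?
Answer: -78845559/16291360 ≈ -4.8397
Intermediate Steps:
J = -7456
-45852/17480 + 16527/J = -45852/17480 + 16527/(-7456) = -45852*1/17480 + 16527*(-1/7456) = -11463/4370 - 16527/7456 = -78845559/16291360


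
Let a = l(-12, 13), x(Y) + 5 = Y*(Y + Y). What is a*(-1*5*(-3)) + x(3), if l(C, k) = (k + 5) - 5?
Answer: 208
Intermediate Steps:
x(Y) = -5 + 2*Y² (x(Y) = -5 + Y*(Y + Y) = -5 + Y*(2*Y) = -5 + 2*Y²)
l(C, k) = k (l(C, k) = (5 + k) - 5 = k)
a = 13
a*(-1*5*(-3)) + x(3) = 13*(-1*5*(-3)) + (-5 + 2*3²) = 13*(-5*(-3)) + (-5 + 2*9) = 13*15 + (-5 + 18) = 195 + 13 = 208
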